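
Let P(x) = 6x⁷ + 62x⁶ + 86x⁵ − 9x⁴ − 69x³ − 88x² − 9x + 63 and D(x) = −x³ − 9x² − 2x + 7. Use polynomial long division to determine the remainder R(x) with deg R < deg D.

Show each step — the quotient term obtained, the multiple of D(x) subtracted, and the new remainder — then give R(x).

R(x) = 7

Step 1: lead(6x⁷ + 62x⁶ + 86x⁵ − 9x⁴ − 69x³ − 88x² − 9x + 63) ÷ lead(D) = 6x⁷ ÷ −x³ = −6x⁴. Subtract (−6x⁴)·D = 6x⁷ + 54x⁶ + 12x⁵ − 42x⁴. Remainder: 8x⁶ + 74x⁵ + 33x⁴ − 69x³ − 88x² − 9x + 63.
Step 2: lead(8x⁶ + 74x⁵ + 33x⁴ − 69x³ − 88x² − 9x + 63) ÷ lead(D) = 8x⁶ ÷ −x³ = −8x³. Subtract (−8x³)·D = 8x⁶ + 72x⁵ + 16x⁴ − 56x³. Remainder: 2x⁵ + 17x⁴ − 13x³ − 88x² − 9x + 63.
Step 3: lead(2x⁵ + 17x⁴ − 13x³ − 88x² − 9x + 63) ÷ lead(D) = 2x⁵ ÷ −x³ = −2x². Subtract (−2x²)·D = 2x⁵ + 18x⁴ + 4x³ − 14x². Remainder: −x⁴ − 17x³ − 74x² − 9x + 63.
Step 4: lead(−x⁴ − 17x³ − 74x² − 9x + 63) ÷ lead(D) = −x⁴ ÷ −x³ = x. Subtract (x)·D = −x⁴ − 9x³ − 2x² + 7x. Remainder: −8x³ − 72x² − 16x + 63.
Step 5: lead(−8x³ − 72x² − 16x + 63) ÷ lead(D) = −8x³ ÷ −x³ = 8. Subtract (8)·D = −8x³ − 72x² − 16x + 56. Remainder: 7.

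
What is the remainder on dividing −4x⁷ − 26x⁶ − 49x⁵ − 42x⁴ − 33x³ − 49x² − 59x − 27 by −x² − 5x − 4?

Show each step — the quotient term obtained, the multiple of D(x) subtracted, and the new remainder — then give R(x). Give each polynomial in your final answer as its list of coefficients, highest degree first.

R = [1]

Step 1: lead(−4x⁷ − 26x⁶ − 49x⁵ − 42x⁴ − 33x³ − 49x² − 59x − 27) ÷ lead(D) = −4x⁷ ÷ −x² = 4x⁵. Subtract (4x⁵)·D = −4x⁷ − 20x⁶ − 16x⁵. Remainder: −6x⁶ − 33x⁵ − 42x⁴ − 33x³ − 49x² − 59x − 27.
Step 2: lead(−6x⁶ − 33x⁵ − 42x⁴ − 33x³ − 49x² − 59x − 27) ÷ lead(D) = −6x⁶ ÷ −x² = 6x⁴. Subtract (6x⁴)·D = −6x⁶ − 30x⁵ − 24x⁴. Remainder: −3x⁵ − 18x⁴ − 33x³ − 49x² − 59x − 27.
Step 3: lead(−3x⁵ − 18x⁴ − 33x³ − 49x² − 59x − 27) ÷ lead(D) = −3x⁵ ÷ −x² = 3x³. Subtract (3x³)·D = −3x⁵ − 15x⁴ − 12x³. Remainder: −3x⁴ − 21x³ − 49x² − 59x − 27.
Step 4: lead(−3x⁴ − 21x³ − 49x² − 59x − 27) ÷ lead(D) = −3x⁴ ÷ −x² = 3x². Subtract (3x²)·D = −3x⁴ − 15x³ − 12x². Remainder: −6x³ − 37x² − 59x − 27.
Step 5: lead(−6x³ − 37x² − 59x − 27) ÷ lead(D) = −6x³ ÷ −x² = 6x. Subtract (6x)·D = −6x³ − 30x² − 24x. Remainder: −7x² − 35x − 27.
Step 6: lead(−7x² − 35x − 27) ÷ lead(D) = −7x² ÷ −x² = 7. Subtract (7)·D = −7x² − 35x − 28. Remainder: 1.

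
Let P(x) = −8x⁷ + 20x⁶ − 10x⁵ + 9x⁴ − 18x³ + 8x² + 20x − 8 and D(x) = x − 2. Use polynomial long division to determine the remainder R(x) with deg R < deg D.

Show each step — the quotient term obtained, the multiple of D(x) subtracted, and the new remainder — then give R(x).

Step 1: lead(−8x⁷ + 20x⁶ − 10x⁵ + 9x⁴ − 18x³ + 8x² + 20x − 8) ÷ lead(D) = −8x⁷ ÷ x = −8x⁶. Subtract (−8x⁶)·D = −8x⁷ + 16x⁶. Remainder: 4x⁶ − 10x⁵ + 9x⁴ − 18x³ + 8x² + 20x − 8.
Step 2: lead(4x⁶ − 10x⁵ + 9x⁴ − 18x³ + 8x² + 20x − 8) ÷ lead(D) = 4x⁶ ÷ x = 4x⁵. Subtract (4x⁵)·D = 4x⁶ − 8x⁵. Remainder: −2x⁵ + 9x⁴ − 18x³ + 8x² + 20x − 8.
Step 3: lead(−2x⁵ + 9x⁴ − 18x³ + 8x² + 20x − 8) ÷ lead(D) = −2x⁵ ÷ x = −2x⁴. Subtract (−2x⁴)·D = −2x⁵ + 4x⁴. Remainder: 5x⁴ − 18x³ + 8x² + 20x − 8.
Step 4: lead(5x⁴ − 18x³ + 8x² + 20x − 8) ÷ lead(D) = 5x⁴ ÷ x = 5x³. Subtract (5x³)·D = 5x⁴ − 10x³. Remainder: −8x³ + 8x² + 20x − 8.
Step 5: lead(−8x³ + 8x² + 20x − 8) ÷ lead(D) = −8x³ ÷ x = −8x². Subtract (−8x²)·D = −8x³ + 16x². Remainder: −8x² + 20x − 8.
Step 6: lead(−8x² + 20x − 8) ÷ lead(D) = −8x² ÷ x = −8x. Subtract (−8x)·D = −8x² + 16x. Remainder: 4x − 8.
Step 7: lead(4x − 8) ÷ lead(D) = 4x ÷ x = 4. Subtract (4)·D = 4x − 8. Remainder: 0.

R(x) = 0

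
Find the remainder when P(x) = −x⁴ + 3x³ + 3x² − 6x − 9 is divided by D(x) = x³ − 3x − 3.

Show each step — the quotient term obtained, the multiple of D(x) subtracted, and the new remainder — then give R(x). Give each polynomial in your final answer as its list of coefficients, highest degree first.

Step 1: lead(−x⁴ + 3x³ + 3x² − 6x − 9) ÷ lead(D) = −x⁴ ÷ x³ = −x. Subtract (−x)·D = −x⁴ + 3x² + 3x. Remainder: 3x³ − 9x − 9.
Step 2: lead(3x³ − 9x − 9) ÷ lead(D) = 3x³ ÷ x³ = 3. Subtract (3)·D = 3x³ − 9x − 9. Remainder: 0.

R = [0]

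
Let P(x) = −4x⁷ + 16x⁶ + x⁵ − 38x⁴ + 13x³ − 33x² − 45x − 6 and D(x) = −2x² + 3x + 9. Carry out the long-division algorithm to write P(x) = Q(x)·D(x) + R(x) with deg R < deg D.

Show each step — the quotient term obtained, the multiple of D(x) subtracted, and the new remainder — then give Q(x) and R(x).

Step 1: lead(−4x⁷ + 16x⁶ + x⁵ − 38x⁴ + 13x³ − 33x² − 45x − 6) ÷ lead(D) = −4x⁷ ÷ −2x² = 2x⁵. Subtract (2x⁵)·D = −4x⁷ + 6x⁶ + 18x⁵. Remainder: 10x⁶ − 17x⁵ − 38x⁴ + 13x³ − 33x² − 45x − 6.
Step 2: lead(10x⁶ − 17x⁵ − 38x⁴ + 13x³ − 33x² − 45x − 6) ÷ lead(D) = 10x⁶ ÷ −2x² = −5x⁴. Subtract (−5x⁴)·D = 10x⁶ − 15x⁵ − 45x⁴. Remainder: −2x⁵ + 7x⁴ + 13x³ − 33x² − 45x − 6.
Step 3: lead(−2x⁵ + 7x⁴ + 13x³ − 33x² − 45x − 6) ÷ lead(D) = −2x⁵ ÷ −2x² = x³. Subtract (x³)·D = −2x⁵ + 3x⁴ + 9x³. Remainder: 4x⁴ + 4x³ − 33x² − 45x − 6.
Step 4: lead(4x⁴ + 4x³ − 33x² − 45x − 6) ÷ lead(D) = 4x⁴ ÷ −2x² = −2x². Subtract (−2x²)·D = 4x⁴ − 6x³ − 18x². Remainder: 10x³ − 15x² − 45x − 6.
Step 5: lead(10x³ − 15x² − 45x − 6) ÷ lead(D) = 10x³ ÷ −2x² = −5x. Subtract (−5x)·D = 10x³ − 15x² − 45x. Remainder: −6.

Q(x) = 2x⁵ − 5x⁴ + x³ − 2x² − 5x; R(x) = −6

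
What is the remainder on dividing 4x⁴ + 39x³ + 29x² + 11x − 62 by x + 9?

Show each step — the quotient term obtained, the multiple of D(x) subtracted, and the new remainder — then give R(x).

Step 1: lead(4x⁴ + 39x³ + 29x² + 11x − 62) ÷ lead(D) = 4x⁴ ÷ x = 4x³. Subtract (4x³)·D = 4x⁴ + 36x³. Remainder: 3x³ + 29x² + 11x − 62.
Step 2: lead(3x³ + 29x² + 11x − 62) ÷ lead(D) = 3x³ ÷ x = 3x². Subtract (3x²)·D = 3x³ + 27x². Remainder: 2x² + 11x − 62.
Step 3: lead(2x² + 11x − 62) ÷ lead(D) = 2x² ÷ x = 2x. Subtract (2x)·D = 2x² + 18x. Remainder: −7x − 62.
Step 4: lead(−7x − 62) ÷ lead(D) = −7x ÷ x = −7. Subtract (−7)·D = −7x − 63. Remainder: 1.

R(x) = 1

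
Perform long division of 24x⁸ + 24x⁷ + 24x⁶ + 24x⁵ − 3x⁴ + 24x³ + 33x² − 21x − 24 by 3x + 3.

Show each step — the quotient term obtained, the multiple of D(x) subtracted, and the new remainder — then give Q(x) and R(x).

Q(x) = 8x⁷ + 8x⁵ − x³ + 9x² + 2x − 9; R(x) = 3

Step 1: lead(24x⁸ + 24x⁷ + 24x⁶ + 24x⁵ − 3x⁴ + 24x³ + 33x² − 21x − 24) ÷ lead(D) = 24x⁸ ÷ 3x = 8x⁷. Subtract (8x⁷)·D = 24x⁸ + 24x⁷. Remainder: 24x⁶ + 24x⁵ − 3x⁴ + 24x³ + 33x² − 21x − 24.
Step 2: lead(24x⁶ + 24x⁵ − 3x⁴ + 24x³ + 33x² − 21x − 24) ÷ lead(D) = 24x⁶ ÷ 3x = 8x⁵. Subtract (8x⁵)·D = 24x⁶ + 24x⁵. Remainder: −3x⁴ + 24x³ + 33x² − 21x − 24.
Step 3: lead(−3x⁴ + 24x³ + 33x² − 21x − 24) ÷ lead(D) = −3x⁴ ÷ 3x = −x³. Subtract (−x³)·D = −3x⁴ − 3x³. Remainder: 27x³ + 33x² − 21x − 24.
Step 4: lead(27x³ + 33x² − 21x − 24) ÷ lead(D) = 27x³ ÷ 3x = 9x². Subtract (9x²)·D = 27x³ + 27x². Remainder: 6x² − 21x − 24.
Step 5: lead(6x² − 21x − 24) ÷ lead(D) = 6x² ÷ 3x = 2x. Subtract (2x)·D = 6x² + 6x. Remainder: −27x − 24.
Step 6: lead(−27x − 24) ÷ lead(D) = −27x ÷ 3x = −9. Subtract (−9)·D = −27x − 27. Remainder: 3.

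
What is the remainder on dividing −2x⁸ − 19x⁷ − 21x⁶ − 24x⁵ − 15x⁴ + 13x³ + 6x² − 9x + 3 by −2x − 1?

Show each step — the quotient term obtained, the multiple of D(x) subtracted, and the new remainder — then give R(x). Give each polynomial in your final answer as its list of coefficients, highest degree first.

Step 1: lead(−2x⁸ − 19x⁷ − 21x⁶ − 24x⁵ − 15x⁴ + 13x³ + 6x² − 9x + 3) ÷ lead(D) = −2x⁸ ÷ −2x = x⁷. Subtract (x⁷)·D = −2x⁸ − x⁷. Remainder: −18x⁷ − 21x⁶ − 24x⁵ − 15x⁴ + 13x³ + 6x² − 9x + 3.
Step 2: lead(−18x⁷ − 21x⁶ − 24x⁵ − 15x⁴ + 13x³ + 6x² − 9x + 3) ÷ lead(D) = −18x⁷ ÷ −2x = 9x⁶. Subtract (9x⁶)·D = −18x⁷ − 9x⁶. Remainder: −12x⁶ − 24x⁵ − 15x⁴ + 13x³ + 6x² − 9x + 3.
Step 3: lead(−12x⁶ − 24x⁵ − 15x⁴ + 13x³ + 6x² − 9x + 3) ÷ lead(D) = −12x⁶ ÷ −2x = 6x⁵. Subtract (6x⁵)·D = −12x⁶ − 6x⁵. Remainder: −18x⁵ − 15x⁴ + 13x³ + 6x² − 9x + 3.
Step 4: lead(−18x⁵ − 15x⁴ + 13x³ + 6x² − 9x + 3) ÷ lead(D) = −18x⁵ ÷ −2x = 9x⁴. Subtract (9x⁴)·D = −18x⁵ − 9x⁴. Remainder: −6x⁴ + 13x³ + 6x² − 9x + 3.
Step 5: lead(−6x⁴ + 13x³ + 6x² − 9x + 3) ÷ lead(D) = −6x⁴ ÷ −2x = 3x³. Subtract (3x³)·D = −6x⁴ − 3x³. Remainder: 16x³ + 6x² − 9x + 3.
Step 6: lead(16x³ + 6x² − 9x + 3) ÷ lead(D) = 16x³ ÷ −2x = −8x². Subtract (−8x²)·D = 16x³ + 8x². Remainder: −2x² − 9x + 3.
Step 7: lead(−2x² − 9x + 3) ÷ lead(D) = −2x² ÷ −2x = x. Subtract (x)·D = −2x² − x. Remainder: −8x + 3.
Step 8: lead(−8x + 3) ÷ lead(D) = −8x ÷ −2x = 4. Subtract (4)·D = −8x − 4. Remainder: 7.

R = [7]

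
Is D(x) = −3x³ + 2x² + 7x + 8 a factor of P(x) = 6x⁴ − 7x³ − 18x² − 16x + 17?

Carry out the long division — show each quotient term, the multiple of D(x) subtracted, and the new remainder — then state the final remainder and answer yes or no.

Step 1: lead(6x⁴ − 7x³ − 18x² − 16x + 17) ÷ lead(D) = 6x⁴ ÷ −3x³ = −2x. Subtract (−2x)·D = 6x⁴ − 4x³ − 14x² − 16x. Remainder: −3x³ − 4x² + 17.
Step 2: lead(−3x³ − 4x² + 17) ÷ lead(D) = −3x³ ÷ −3x³ = 1. Subtract (1)·D = −3x³ + 2x² + 7x + 8. Remainder: −6x² − 7x + 9.

R(x) = −6x² − 7x + 9, so D(x) is not a factor of P(x). no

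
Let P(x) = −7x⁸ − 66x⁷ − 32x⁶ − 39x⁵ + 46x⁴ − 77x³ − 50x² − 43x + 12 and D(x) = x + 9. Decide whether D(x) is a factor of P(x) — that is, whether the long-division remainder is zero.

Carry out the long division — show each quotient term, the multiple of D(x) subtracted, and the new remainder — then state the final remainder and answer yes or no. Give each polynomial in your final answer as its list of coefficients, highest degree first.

R = [-6], so D(x) is not a factor of P(x). no

Step 1: lead(−7x⁸ − 66x⁷ − 32x⁶ − 39x⁵ + 46x⁴ − 77x³ − 50x² − 43x + 12) ÷ lead(D) = −7x⁸ ÷ x = −7x⁷. Subtract (−7x⁷)·D = −7x⁸ − 63x⁷. Remainder: −3x⁷ − 32x⁶ − 39x⁵ + 46x⁴ − 77x³ − 50x² − 43x + 12.
Step 2: lead(−3x⁷ − 32x⁶ − 39x⁵ + 46x⁴ − 77x³ − 50x² − 43x + 12) ÷ lead(D) = −3x⁷ ÷ x = −3x⁶. Subtract (−3x⁶)·D = −3x⁷ − 27x⁶. Remainder: −5x⁶ − 39x⁵ + 46x⁴ − 77x³ − 50x² − 43x + 12.
Step 3: lead(−5x⁶ − 39x⁵ + 46x⁴ − 77x³ − 50x² − 43x + 12) ÷ lead(D) = −5x⁶ ÷ x = −5x⁵. Subtract (−5x⁵)·D = −5x⁶ − 45x⁵. Remainder: 6x⁵ + 46x⁴ − 77x³ − 50x² − 43x + 12.
Step 4: lead(6x⁵ + 46x⁴ − 77x³ − 50x² − 43x + 12) ÷ lead(D) = 6x⁵ ÷ x = 6x⁴. Subtract (6x⁴)·D = 6x⁵ + 54x⁴. Remainder: −8x⁴ − 77x³ − 50x² − 43x + 12.
Step 5: lead(−8x⁴ − 77x³ − 50x² − 43x + 12) ÷ lead(D) = −8x⁴ ÷ x = −8x³. Subtract (−8x³)·D = −8x⁴ − 72x³. Remainder: −5x³ − 50x² − 43x + 12.
Step 6: lead(−5x³ − 50x² − 43x + 12) ÷ lead(D) = −5x³ ÷ x = −5x². Subtract (−5x²)·D = −5x³ − 45x². Remainder: −5x² − 43x + 12.
Step 7: lead(−5x² − 43x + 12) ÷ lead(D) = −5x² ÷ x = −5x. Subtract (−5x)·D = −5x² − 45x. Remainder: 2x + 12.
Step 8: lead(2x + 12) ÷ lead(D) = 2x ÷ x = 2. Subtract (2)·D = 2x + 18. Remainder: −6.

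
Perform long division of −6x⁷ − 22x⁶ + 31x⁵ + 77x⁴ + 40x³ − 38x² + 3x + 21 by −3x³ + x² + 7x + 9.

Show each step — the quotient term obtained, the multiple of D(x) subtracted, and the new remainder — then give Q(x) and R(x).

Q(x) = 2x⁴ + 8x³ − 3x² − 2x + 3; R(x) = −6

Step 1: lead(−6x⁷ − 22x⁶ + 31x⁵ + 77x⁴ + 40x³ − 38x² + 3x + 21) ÷ lead(D) = −6x⁷ ÷ −3x³ = 2x⁴. Subtract (2x⁴)·D = −6x⁷ + 2x⁶ + 14x⁵ + 18x⁴. Remainder: −24x⁶ + 17x⁵ + 59x⁴ + 40x³ − 38x² + 3x + 21.
Step 2: lead(−24x⁶ + 17x⁵ + 59x⁴ + 40x³ − 38x² + 3x + 21) ÷ lead(D) = −24x⁶ ÷ −3x³ = 8x³. Subtract (8x³)·D = −24x⁶ + 8x⁵ + 56x⁴ + 72x³. Remainder: 9x⁵ + 3x⁴ − 32x³ − 38x² + 3x + 21.
Step 3: lead(9x⁵ + 3x⁴ − 32x³ − 38x² + 3x + 21) ÷ lead(D) = 9x⁵ ÷ −3x³ = −3x². Subtract (−3x²)·D = 9x⁵ − 3x⁴ − 21x³ − 27x². Remainder: 6x⁴ − 11x³ − 11x² + 3x + 21.
Step 4: lead(6x⁴ − 11x³ − 11x² + 3x + 21) ÷ lead(D) = 6x⁴ ÷ −3x³ = −2x. Subtract (−2x)·D = 6x⁴ − 2x³ − 14x² − 18x. Remainder: −9x³ + 3x² + 21x + 21.
Step 5: lead(−9x³ + 3x² + 21x + 21) ÷ lead(D) = −9x³ ÷ −3x³ = 3. Subtract (3)·D = −9x³ + 3x² + 21x + 27. Remainder: −6.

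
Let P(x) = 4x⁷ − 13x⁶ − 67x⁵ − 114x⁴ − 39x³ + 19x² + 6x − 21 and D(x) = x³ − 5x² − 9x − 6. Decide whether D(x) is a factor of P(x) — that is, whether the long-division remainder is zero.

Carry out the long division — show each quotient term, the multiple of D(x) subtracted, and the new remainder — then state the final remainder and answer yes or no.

Step 1: lead(4x⁷ − 13x⁶ − 67x⁵ − 114x⁴ − 39x³ + 19x² + 6x − 21) ÷ lead(D) = 4x⁷ ÷ x³ = 4x⁴. Subtract (4x⁴)·D = 4x⁷ − 20x⁶ − 36x⁵ − 24x⁴. Remainder: 7x⁶ − 31x⁵ − 90x⁴ − 39x³ + 19x² + 6x − 21.
Step 2: lead(7x⁶ − 31x⁵ − 90x⁴ − 39x³ + 19x² + 6x − 21) ÷ lead(D) = 7x⁶ ÷ x³ = 7x³. Subtract (7x³)·D = 7x⁶ − 35x⁵ − 63x⁴ − 42x³. Remainder: 4x⁵ − 27x⁴ + 3x³ + 19x² + 6x − 21.
Step 3: lead(4x⁵ − 27x⁴ + 3x³ + 19x² + 6x − 21) ÷ lead(D) = 4x⁵ ÷ x³ = 4x². Subtract (4x²)·D = 4x⁵ − 20x⁴ − 36x³ − 24x². Remainder: −7x⁴ + 39x³ + 43x² + 6x − 21.
Step 4: lead(−7x⁴ + 39x³ + 43x² + 6x − 21) ÷ lead(D) = −7x⁴ ÷ x³ = −7x. Subtract (−7x)·D = −7x⁴ + 35x³ + 63x² + 42x. Remainder: 4x³ − 20x² − 36x − 21.
Step 5: lead(4x³ − 20x² − 36x − 21) ÷ lead(D) = 4x³ ÷ x³ = 4. Subtract (4)·D = 4x³ − 20x² − 36x − 24. Remainder: 3.

R(x) = 3, so D(x) is not a factor of P(x). no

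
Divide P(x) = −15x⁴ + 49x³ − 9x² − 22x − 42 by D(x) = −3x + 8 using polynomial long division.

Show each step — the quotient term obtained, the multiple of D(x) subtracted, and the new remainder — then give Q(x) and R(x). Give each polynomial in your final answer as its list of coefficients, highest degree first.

Step 1: lead(−15x⁴ + 49x³ − 9x² − 22x − 42) ÷ lead(D) = −15x⁴ ÷ −3x = 5x³. Subtract (5x³)·D = −15x⁴ + 40x³. Remainder: 9x³ − 9x² − 22x − 42.
Step 2: lead(9x³ − 9x² − 22x − 42) ÷ lead(D) = 9x³ ÷ −3x = −3x². Subtract (−3x²)·D = 9x³ − 24x². Remainder: 15x² − 22x − 42.
Step 3: lead(15x² − 22x − 42) ÷ lead(D) = 15x² ÷ −3x = −5x. Subtract (−5x)·D = 15x² − 40x. Remainder: 18x − 42.
Step 4: lead(18x − 42) ÷ lead(D) = 18x ÷ −3x = −6. Subtract (−6)·D = 18x − 48. Remainder: 6.

Q = [5, -3, -5, -6]; R = [6]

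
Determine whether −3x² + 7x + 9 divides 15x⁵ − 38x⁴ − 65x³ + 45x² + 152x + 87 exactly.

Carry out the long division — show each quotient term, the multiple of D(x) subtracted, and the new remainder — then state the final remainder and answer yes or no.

R(x) = 8x + 6, so D(x) is not a factor of P(x). no

Step 1: lead(15x⁵ − 38x⁴ − 65x³ + 45x² + 152x + 87) ÷ lead(D) = 15x⁵ ÷ −3x² = −5x³. Subtract (−5x³)·D = 15x⁵ − 35x⁴ − 45x³. Remainder: −3x⁴ − 20x³ + 45x² + 152x + 87.
Step 2: lead(−3x⁴ − 20x³ + 45x² + 152x + 87) ÷ lead(D) = −3x⁴ ÷ −3x² = x². Subtract (x²)·D = −3x⁴ + 7x³ + 9x². Remainder: −27x³ + 36x² + 152x + 87.
Step 3: lead(−27x³ + 36x² + 152x + 87) ÷ lead(D) = −27x³ ÷ −3x² = 9x. Subtract (9x)·D = −27x³ + 63x² + 81x. Remainder: −27x² + 71x + 87.
Step 4: lead(−27x² + 71x + 87) ÷ lead(D) = −27x² ÷ −3x² = 9. Subtract (9)·D = −27x² + 63x + 81. Remainder: 8x + 6.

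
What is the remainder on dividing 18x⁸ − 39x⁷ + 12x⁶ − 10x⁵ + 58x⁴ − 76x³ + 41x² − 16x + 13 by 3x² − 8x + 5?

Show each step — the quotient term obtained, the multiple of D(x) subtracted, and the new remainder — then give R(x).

Step 1: lead(18x⁸ − 39x⁷ + 12x⁶ − 10x⁵ + 58x⁴ − 76x³ + 41x² − 16x + 13) ÷ lead(D) = 18x⁸ ÷ 3x² = 6x⁶. Subtract (6x⁶)·D = 18x⁸ − 48x⁷ + 30x⁶. Remainder: 9x⁷ − 18x⁶ − 10x⁵ + 58x⁴ − 76x³ + 41x² − 16x + 13.
Step 2: lead(9x⁷ − 18x⁶ − 10x⁵ + 58x⁴ − 76x³ + 41x² − 16x + 13) ÷ lead(D) = 9x⁷ ÷ 3x² = 3x⁵. Subtract (3x⁵)·D = 9x⁷ − 24x⁶ + 15x⁵. Remainder: 6x⁶ − 25x⁵ + 58x⁴ − 76x³ + 41x² − 16x + 13.
Step 3: lead(6x⁶ − 25x⁵ + 58x⁴ − 76x³ + 41x² − 16x + 13) ÷ lead(D) = 6x⁶ ÷ 3x² = 2x⁴. Subtract (2x⁴)·D = 6x⁶ − 16x⁵ + 10x⁴. Remainder: −9x⁵ + 48x⁴ − 76x³ + 41x² − 16x + 13.
Step 4: lead(−9x⁵ + 48x⁴ − 76x³ + 41x² − 16x + 13) ÷ lead(D) = −9x⁵ ÷ 3x² = −3x³. Subtract (−3x³)·D = −9x⁵ + 24x⁴ − 15x³. Remainder: 24x⁴ − 61x³ + 41x² − 16x + 13.
Step 5: lead(24x⁴ − 61x³ + 41x² − 16x + 13) ÷ lead(D) = 24x⁴ ÷ 3x² = 8x². Subtract (8x²)·D = 24x⁴ − 64x³ + 40x². Remainder: 3x³ + x² − 16x + 13.
Step 6: lead(3x³ + x² − 16x + 13) ÷ lead(D) = 3x³ ÷ 3x² = x. Subtract (x)·D = 3x³ − 8x² + 5x. Remainder: 9x² − 21x + 13.
Step 7: lead(9x² − 21x + 13) ÷ lead(D) = 9x² ÷ 3x² = 3. Subtract (3)·D = 9x² − 24x + 15. Remainder: 3x − 2.

R(x) = 3x − 2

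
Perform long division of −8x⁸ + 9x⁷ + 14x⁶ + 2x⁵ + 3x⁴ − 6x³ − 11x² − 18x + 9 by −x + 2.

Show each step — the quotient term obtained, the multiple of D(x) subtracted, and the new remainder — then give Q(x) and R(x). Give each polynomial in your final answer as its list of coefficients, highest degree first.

Q = [8, 7, 0, -2, -7, -8, -5, 8]; R = [-7]

Step 1: lead(−8x⁸ + 9x⁷ + 14x⁶ + 2x⁵ + 3x⁴ − 6x³ − 11x² − 18x + 9) ÷ lead(D) = −8x⁸ ÷ −x = 8x⁷. Subtract (8x⁷)·D = −8x⁸ + 16x⁷. Remainder: −7x⁷ + 14x⁶ + 2x⁵ + 3x⁴ − 6x³ − 11x² − 18x + 9.
Step 2: lead(−7x⁷ + 14x⁶ + 2x⁵ + 3x⁴ − 6x³ − 11x² − 18x + 9) ÷ lead(D) = −7x⁷ ÷ −x = 7x⁶. Subtract (7x⁶)·D = −7x⁷ + 14x⁶. Remainder: 2x⁵ + 3x⁴ − 6x³ − 11x² − 18x + 9.
Step 3: lead(2x⁵ + 3x⁴ − 6x³ − 11x² − 18x + 9) ÷ lead(D) = 2x⁵ ÷ −x = −2x⁴. Subtract (−2x⁴)·D = 2x⁵ − 4x⁴. Remainder: 7x⁴ − 6x³ − 11x² − 18x + 9.
Step 4: lead(7x⁴ − 6x³ − 11x² − 18x + 9) ÷ lead(D) = 7x⁴ ÷ −x = −7x³. Subtract (−7x³)·D = 7x⁴ − 14x³. Remainder: 8x³ − 11x² − 18x + 9.
Step 5: lead(8x³ − 11x² − 18x + 9) ÷ lead(D) = 8x³ ÷ −x = −8x². Subtract (−8x²)·D = 8x³ − 16x². Remainder: 5x² − 18x + 9.
Step 6: lead(5x² − 18x + 9) ÷ lead(D) = 5x² ÷ −x = −5x. Subtract (−5x)·D = 5x² − 10x. Remainder: −8x + 9.
Step 7: lead(−8x + 9) ÷ lead(D) = −8x ÷ −x = 8. Subtract (8)·D = −8x + 16. Remainder: −7.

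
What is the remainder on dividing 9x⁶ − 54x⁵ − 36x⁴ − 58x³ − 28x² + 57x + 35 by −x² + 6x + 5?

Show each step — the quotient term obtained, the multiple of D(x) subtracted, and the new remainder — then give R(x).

R(x) = −5x

Step 1: lead(9x⁶ − 54x⁵ − 36x⁴ − 58x³ − 28x² + 57x + 35) ÷ lead(D) = 9x⁶ ÷ −x² = −9x⁴. Subtract (−9x⁴)·D = 9x⁶ − 54x⁵ − 45x⁴. Remainder: 9x⁴ − 58x³ − 28x² + 57x + 35.
Step 2: lead(9x⁴ − 58x³ − 28x² + 57x + 35) ÷ lead(D) = 9x⁴ ÷ −x² = −9x². Subtract (−9x²)·D = 9x⁴ − 54x³ − 45x². Remainder: −4x³ + 17x² + 57x + 35.
Step 3: lead(−4x³ + 17x² + 57x + 35) ÷ lead(D) = −4x³ ÷ −x² = 4x. Subtract (4x)·D = −4x³ + 24x² + 20x. Remainder: −7x² + 37x + 35.
Step 4: lead(−7x² + 37x + 35) ÷ lead(D) = −7x² ÷ −x² = 7. Subtract (7)·D = −7x² + 42x + 35. Remainder: −5x.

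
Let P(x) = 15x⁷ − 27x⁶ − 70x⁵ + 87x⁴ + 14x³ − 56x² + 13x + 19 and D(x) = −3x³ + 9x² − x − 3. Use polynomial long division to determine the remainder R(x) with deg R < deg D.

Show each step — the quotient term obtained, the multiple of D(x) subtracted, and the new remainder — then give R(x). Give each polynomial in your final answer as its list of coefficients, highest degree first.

R = [6, 7]

Step 1: lead(15x⁷ − 27x⁶ − 70x⁵ + 87x⁴ + 14x³ − 56x² + 13x + 19) ÷ lead(D) = 15x⁷ ÷ −3x³ = −5x⁴. Subtract (−5x⁴)·D = 15x⁷ − 45x⁶ + 5x⁵ + 15x⁴. Remainder: 18x⁶ − 75x⁵ + 72x⁴ + 14x³ − 56x² + 13x + 19.
Step 2: lead(18x⁶ − 75x⁵ + 72x⁴ + 14x³ − 56x² + 13x + 19) ÷ lead(D) = 18x⁶ ÷ −3x³ = −6x³. Subtract (−6x³)·D = 18x⁶ − 54x⁵ + 6x⁴ + 18x³. Remainder: −21x⁵ + 66x⁴ − 4x³ − 56x² + 13x + 19.
Step 3: lead(−21x⁵ + 66x⁴ − 4x³ − 56x² + 13x + 19) ÷ lead(D) = −21x⁵ ÷ −3x³ = 7x². Subtract (7x²)·D = −21x⁵ + 63x⁴ − 7x³ − 21x². Remainder: 3x⁴ + 3x³ − 35x² + 13x + 19.
Step 4: lead(3x⁴ + 3x³ − 35x² + 13x + 19) ÷ lead(D) = 3x⁴ ÷ −3x³ = −x. Subtract (−x)·D = 3x⁴ − 9x³ + x² + 3x. Remainder: 12x³ − 36x² + 10x + 19.
Step 5: lead(12x³ − 36x² + 10x + 19) ÷ lead(D) = 12x³ ÷ −3x³ = −4. Subtract (−4)·D = 12x³ − 36x² + 4x + 12. Remainder: 6x + 7.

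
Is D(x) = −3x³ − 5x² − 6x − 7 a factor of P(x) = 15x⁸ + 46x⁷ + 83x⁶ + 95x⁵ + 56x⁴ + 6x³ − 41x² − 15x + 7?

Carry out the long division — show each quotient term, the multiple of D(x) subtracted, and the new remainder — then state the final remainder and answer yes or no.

Step 1: lead(15x⁸ + 46x⁷ + 83x⁶ + 95x⁵ + 56x⁴ + 6x³ − 41x² − 15x + 7) ÷ lead(D) = 15x⁸ ÷ −3x³ = −5x⁵. Subtract (−5x⁵)·D = 15x⁸ + 25x⁷ + 30x⁶ + 35x⁵. Remainder: 21x⁷ + 53x⁶ + 60x⁵ + 56x⁴ + 6x³ − 41x² − 15x + 7.
Step 2: lead(21x⁷ + 53x⁶ + 60x⁵ + 56x⁴ + 6x³ − 41x² − 15x + 7) ÷ lead(D) = 21x⁷ ÷ −3x³ = −7x⁴. Subtract (−7x⁴)·D = 21x⁷ + 35x⁶ + 42x⁵ + 49x⁴. Remainder: 18x⁶ + 18x⁵ + 7x⁴ + 6x³ − 41x² − 15x + 7.
Step 3: lead(18x⁶ + 18x⁵ + 7x⁴ + 6x³ − 41x² − 15x + 7) ÷ lead(D) = 18x⁶ ÷ −3x³ = −6x³. Subtract (−6x³)·D = 18x⁶ + 30x⁵ + 36x⁴ + 42x³. Remainder: −12x⁵ − 29x⁴ − 36x³ − 41x² − 15x + 7.
Step 4: lead(−12x⁵ − 29x⁴ − 36x³ − 41x² − 15x + 7) ÷ lead(D) = −12x⁵ ÷ −3x³ = 4x². Subtract (4x²)·D = −12x⁵ − 20x⁴ − 24x³ − 28x². Remainder: −9x⁴ − 12x³ − 13x² − 15x + 7.
Step 5: lead(−9x⁴ − 12x³ − 13x² − 15x + 7) ÷ lead(D) = −9x⁴ ÷ −3x³ = 3x. Subtract (3x)·D = −9x⁴ − 15x³ − 18x² − 21x. Remainder: 3x³ + 5x² + 6x + 7.
Step 6: lead(3x³ + 5x² + 6x + 7) ÷ lead(D) = 3x³ ÷ −3x³ = −1. Subtract (−1)·D = 3x³ + 5x² + 6x + 7. Remainder: 0.

R(x) = 0, so D(x) is a factor of P(x). yes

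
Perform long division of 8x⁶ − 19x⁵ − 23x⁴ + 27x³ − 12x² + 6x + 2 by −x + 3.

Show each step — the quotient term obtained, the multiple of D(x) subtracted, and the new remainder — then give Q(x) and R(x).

Q(x) = −8x⁵ − 5x⁴ + 8x³ − 3x² + 3x + 3; R(x) = −7

Step 1: lead(8x⁶ − 19x⁵ − 23x⁴ + 27x³ − 12x² + 6x + 2) ÷ lead(D) = 8x⁶ ÷ −x = −8x⁵. Subtract (−8x⁵)·D = 8x⁶ − 24x⁵. Remainder: 5x⁵ − 23x⁴ + 27x³ − 12x² + 6x + 2.
Step 2: lead(5x⁵ − 23x⁴ + 27x³ − 12x² + 6x + 2) ÷ lead(D) = 5x⁵ ÷ −x = −5x⁴. Subtract (−5x⁴)·D = 5x⁵ − 15x⁴. Remainder: −8x⁴ + 27x³ − 12x² + 6x + 2.
Step 3: lead(−8x⁴ + 27x³ − 12x² + 6x + 2) ÷ lead(D) = −8x⁴ ÷ −x = 8x³. Subtract (8x³)·D = −8x⁴ + 24x³. Remainder: 3x³ − 12x² + 6x + 2.
Step 4: lead(3x³ − 12x² + 6x + 2) ÷ lead(D) = 3x³ ÷ −x = −3x². Subtract (−3x²)·D = 3x³ − 9x². Remainder: −3x² + 6x + 2.
Step 5: lead(−3x² + 6x + 2) ÷ lead(D) = −3x² ÷ −x = 3x. Subtract (3x)·D = −3x² + 9x. Remainder: −3x + 2.
Step 6: lead(−3x + 2) ÷ lead(D) = −3x ÷ −x = 3. Subtract (3)·D = −3x + 9. Remainder: −7.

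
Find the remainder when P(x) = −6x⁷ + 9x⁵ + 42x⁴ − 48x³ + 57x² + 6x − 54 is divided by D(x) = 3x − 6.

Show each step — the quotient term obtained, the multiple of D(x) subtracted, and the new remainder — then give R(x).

R(x) = −6

Step 1: lead(−6x⁷ + 9x⁵ + 42x⁴ − 48x³ + 57x² + 6x − 54) ÷ lead(D) = −6x⁷ ÷ 3x = −2x⁶. Subtract (−2x⁶)·D = −6x⁷ + 12x⁶. Remainder: −12x⁶ + 9x⁵ + 42x⁴ − 48x³ + 57x² + 6x − 54.
Step 2: lead(−12x⁶ + 9x⁵ + 42x⁴ − 48x³ + 57x² + 6x − 54) ÷ lead(D) = −12x⁶ ÷ 3x = −4x⁵. Subtract (−4x⁵)·D = −12x⁶ + 24x⁵. Remainder: −15x⁵ + 42x⁴ − 48x³ + 57x² + 6x − 54.
Step 3: lead(−15x⁵ + 42x⁴ − 48x³ + 57x² + 6x − 54) ÷ lead(D) = −15x⁵ ÷ 3x = −5x⁴. Subtract (−5x⁴)·D = −15x⁵ + 30x⁴. Remainder: 12x⁴ − 48x³ + 57x² + 6x − 54.
Step 4: lead(12x⁴ − 48x³ + 57x² + 6x − 54) ÷ lead(D) = 12x⁴ ÷ 3x = 4x³. Subtract (4x³)·D = 12x⁴ − 24x³. Remainder: −24x³ + 57x² + 6x − 54.
Step 5: lead(−24x³ + 57x² + 6x − 54) ÷ lead(D) = −24x³ ÷ 3x = −8x². Subtract (−8x²)·D = −24x³ + 48x². Remainder: 9x² + 6x − 54.
Step 6: lead(9x² + 6x − 54) ÷ lead(D) = 9x² ÷ 3x = 3x. Subtract (3x)·D = 9x² − 18x. Remainder: 24x − 54.
Step 7: lead(24x − 54) ÷ lead(D) = 24x ÷ 3x = 8. Subtract (8)·D = 24x − 48. Remainder: −6.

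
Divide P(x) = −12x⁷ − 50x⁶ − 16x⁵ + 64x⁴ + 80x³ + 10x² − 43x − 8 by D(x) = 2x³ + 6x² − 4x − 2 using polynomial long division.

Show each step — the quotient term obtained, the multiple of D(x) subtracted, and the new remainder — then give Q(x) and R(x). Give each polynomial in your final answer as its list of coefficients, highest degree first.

Step 1: lead(−12x⁷ − 50x⁶ − 16x⁵ + 64x⁴ + 80x³ + 10x² − 43x − 8) ÷ lead(D) = −12x⁷ ÷ 2x³ = −6x⁴. Subtract (−6x⁴)·D = −12x⁷ − 36x⁶ + 24x⁵ + 12x⁴. Remainder: −14x⁶ − 40x⁵ + 52x⁴ + 80x³ + 10x² − 43x − 8.
Step 2: lead(−14x⁶ − 40x⁵ + 52x⁴ + 80x³ + 10x² − 43x − 8) ÷ lead(D) = −14x⁶ ÷ 2x³ = −7x³. Subtract (−7x³)·D = −14x⁶ − 42x⁵ + 28x⁴ + 14x³. Remainder: 2x⁵ + 24x⁴ + 66x³ + 10x² − 43x − 8.
Step 3: lead(2x⁵ + 24x⁴ + 66x³ + 10x² − 43x − 8) ÷ lead(D) = 2x⁵ ÷ 2x³ = x². Subtract (x²)·D = 2x⁵ + 6x⁴ − 4x³ − 2x². Remainder: 18x⁴ + 70x³ + 12x² − 43x − 8.
Step 4: lead(18x⁴ + 70x³ + 12x² − 43x − 8) ÷ lead(D) = 18x⁴ ÷ 2x³ = 9x. Subtract (9x)·D = 18x⁴ + 54x³ − 36x² − 18x. Remainder: 16x³ + 48x² − 25x − 8.
Step 5: lead(16x³ + 48x² − 25x − 8) ÷ lead(D) = 16x³ ÷ 2x³ = 8. Subtract (8)·D = 16x³ + 48x² − 32x − 16. Remainder: 7x + 8.

Q = [-6, -7, 1, 9, 8]; R = [7, 8]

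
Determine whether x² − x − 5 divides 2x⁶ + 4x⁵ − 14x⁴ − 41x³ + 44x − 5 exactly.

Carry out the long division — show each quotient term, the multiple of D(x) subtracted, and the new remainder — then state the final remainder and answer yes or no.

R(x) = 0, so D(x) is a factor of P(x). yes

Step 1: lead(2x⁶ + 4x⁵ − 14x⁴ − 41x³ + 44x − 5) ÷ lead(D) = 2x⁶ ÷ x² = 2x⁴. Subtract (2x⁴)·D = 2x⁶ − 2x⁵ − 10x⁴. Remainder: 6x⁵ − 4x⁴ − 41x³ + 44x − 5.
Step 2: lead(6x⁵ − 4x⁴ − 41x³ + 44x − 5) ÷ lead(D) = 6x⁵ ÷ x² = 6x³. Subtract (6x³)·D = 6x⁵ − 6x⁴ − 30x³. Remainder: 2x⁴ − 11x³ + 44x − 5.
Step 3: lead(2x⁴ − 11x³ + 44x − 5) ÷ lead(D) = 2x⁴ ÷ x² = 2x². Subtract (2x²)·D = 2x⁴ − 2x³ − 10x². Remainder: −9x³ + 10x² + 44x − 5.
Step 4: lead(−9x³ + 10x² + 44x − 5) ÷ lead(D) = −9x³ ÷ x² = −9x. Subtract (−9x)·D = −9x³ + 9x² + 45x. Remainder: x² − x − 5.
Step 5: lead(x² − x − 5) ÷ lead(D) = x² ÷ x² = 1. Subtract (1)·D = x² − x − 5. Remainder: 0.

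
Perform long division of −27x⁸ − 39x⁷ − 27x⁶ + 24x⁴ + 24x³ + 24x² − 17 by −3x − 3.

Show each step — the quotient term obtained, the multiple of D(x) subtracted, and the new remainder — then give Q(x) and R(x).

Q(x) = 9x⁷ + 4x⁶ + 5x⁵ − 5x⁴ − 3x³ − 5x² − 3x + 3; R(x) = −8

Step 1: lead(−27x⁸ − 39x⁷ − 27x⁶ + 24x⁴ + 24x³ + 24x² − 17) ÷ lead(D) = −27x⁸ ÷ −3x = 9x⁷. Subtract (9x⁷)·D = −27x⁸ − 27x⁷. Remainder: −12x⁷ − 27x⁶ + 24x⁴ + 24x³ + 24x² − 17.
Step 2: lead(−12x⁷ − 27x⁶ + 24x⁴ + 24x³ + 24x² − 17) ÷ lead(D) = −12x⁷ ÷ −3x = 4x⁶. Subtract (4x⁶)·D = −12x⁷ − 12x⁶. Remainder: −15x⁶ + 24x⁴ + 24x³ + 24x² − 17.
Step 3: lead(−15x⁶ + 24x⁴ + 24x³ + 24x² − 17) ÷ lead(D) = −15x⁶ ÷ −3x = 5x⁵. Subtract (5x⁵)·D = −15x⁶ − 15x⁵. Remainder: 15x⁵ + 24x⁴ + 24x³ + 24x² − 17.
Step 4: lead(15x⁵ + 24x⁴ + 24x³ + 24x² − 17) ÷ lead(D) = 15x⁵ ÷ −3x = −5x⁴. Subtract (−5x⁴)·D = 15x⁵ + 15x⁴. Remainder: 9x⁴ + 24x³ + 24x² − 17.
Step 5: lead(9x⁴ + 24x³ + 24x² − 17) ÷ lead(D) = 9x⁴ ÷ −3x = −3x³. Subtract (−3x³)·D = 9x⁴ + 9x³. Remainder: 15x³ + 24x² − 17.
Step 6: lead(15x³ + 24x² − 17) ÷ lead(D) = 15x³ ÷ −3x = −5x². Subtract (−5x²)·D = 15x³ + 15x². Remainder: 9x² − 17.
Step 7: lead(9x² − 17) ÷ lead(D) = 9x² ÷ −3x = −3x. Subtract (−3x)·D = 9x² + 9x. Remainder: −9x − 17.
Step 8: lead(−9x − 17) ÷ lead(D) = −9x ÷ −3x = 3. Subtract (3)·D = −9x − 9. Remainder: −8.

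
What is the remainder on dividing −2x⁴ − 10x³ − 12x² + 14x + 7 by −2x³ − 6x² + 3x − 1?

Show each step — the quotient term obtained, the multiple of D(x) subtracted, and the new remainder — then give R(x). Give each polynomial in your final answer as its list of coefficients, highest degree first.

R = [-3, 9, 9]

Step 1: lead(−2x⁴ − 10x³ − 12x² + 14x + 7) ÷ lead(D) = −2x⁴ ÷ −2x³ = x. Subtract (x)·D = −2x⁴ − 6x³ + 3x² − x. Remainder: −4x³ − 15x² + 15x + 7.
Step 2: lead(−4x³ − 15x² + 15x + 7) ÷ lead(D) = −4x³ ÷ −2x³ = 2. Subtract (2)·D = −4x³ − 12x² + 6x − 2. Remainder: −3x² + 9x + 9.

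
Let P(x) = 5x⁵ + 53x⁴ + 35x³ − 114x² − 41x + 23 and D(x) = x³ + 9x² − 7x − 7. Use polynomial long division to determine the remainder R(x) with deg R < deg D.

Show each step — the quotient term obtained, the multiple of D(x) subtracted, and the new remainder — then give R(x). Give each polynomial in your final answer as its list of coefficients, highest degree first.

Step 1: lead(5x⁵ + 53x⁴ + 35x³ − 114x² − 41x + 23) ÷ lead(D) = 5x⁵ ÷ x³ = 5x². Subtract (5x²)·D = 5x⁵ + 45x⁴ − 35x³ − 35x². Remainder: 8x⁴ + 70x³ − 79x² − 41x + 23.
Step 2: lead(8x⁴ + 70x³ − 79x² − 41x + 23) ÷ lead(D) = 8x⁴ ÷ x³ = 8x. Subtract (8x)·D = 8x⁴ + 72x³ − 56x² − 56x. Remainder: −2x³ − 23x² + 15x + 23.
Step 3: lead(−2x³ − 23x² + 15x + 23) ÷ lead(D) = −2x³ ÷ x³ = −2. Subtract (−2)·D = −2x³ − 18x² + 14x + 14. Remainder: −5x² + x + 9.

R = [-5, 1, 9]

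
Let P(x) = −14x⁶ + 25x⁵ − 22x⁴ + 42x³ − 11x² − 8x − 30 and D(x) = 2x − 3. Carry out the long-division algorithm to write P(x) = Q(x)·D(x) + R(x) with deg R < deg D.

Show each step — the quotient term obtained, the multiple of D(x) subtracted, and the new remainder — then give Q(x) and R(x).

Q(x) = −7x⁵ + 2x⁴ − 8x³ + 9x² + 8x + 8; R(x) = −6

Step 1: lead(−14x⁶ + 25x⁵ − 22x⁴ + 42x³ − 11x² − 8x − 30) ÷ lead(D) = −14x⁶ ÷ 2x = −7x⁵. Subtract (−7x⁵)·D = −14x⁶ + 21x⁵. Remainder: 4x⁵ − 22x⁴ + 42x³ − 11x² − 8x − 30.
Step 2: lead(4x⁵ − 22x⁴ + 42x³ − 11x² − 8x − 30) ÷ lead(D) = 4x⁵ ÷ 2x = 2x⁴. Subtract (2x⁴)·D = 4x⁵ − 6x⁴. Remainder: −16x⁴ + 42x³ − 11x² − 8x − 30.
Step 3: lead(−16x⁴ + 42x³ − 11x² − 8x − 30) ÷ lead(D) = −16x⁴ ÷ 2x = −8x³. Subtract (−8x³)·D = −16x⁴ + 24x³. Remainder: 18x³ − 11x² − 8x − 30.
Step 4: lead(18x³ − 11x² − 8x − 30) ÷ lead(D) = 18x³ ÷ 2x = 9x². Subtract (9x²)·D = 18x³ − 27x². Remainder: 16x² − 8x − 30.
Step 5: lead(16x² − 8x − 30) ÷ lead(D) = 16x² ÷ 2x = 8x. Subtract (8x)·D = 16x² − 24x. Remainder: 16x − 30.
Step 6: lead(16x − 30) ÷ lead(D) = 16x ÷ 2x = 8. Subtract (8)·D = 16x − 24. Remainder: −6.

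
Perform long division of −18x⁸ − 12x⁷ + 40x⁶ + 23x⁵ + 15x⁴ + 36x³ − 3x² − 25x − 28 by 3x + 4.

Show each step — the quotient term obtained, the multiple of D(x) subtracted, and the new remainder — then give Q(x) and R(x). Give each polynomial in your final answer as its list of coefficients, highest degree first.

Q = [-6, 4, 8, -3, 9, 0, -1, -7]; R = [0]

Step 1: lead(−18x⁸ − 12x⁷ + 40x⁶ + 23x⁵ + 15x⁴ + 36x³ − 3x² − 25x − 28) ÷ lead(D) = −18x⁸ ÷ 3x = −6x⁷. Subtract (−6x⁷)·D = −18x⁸ − 24x⁷. Remainder: 12x⁷ + 40x⁶ + 23x⁵ + 15x⁴ + 36x³ − 3x² − 25x − 28.
Step 2: lead(12x⁷ + 40x⁶ + 23x⁵ + 15x⁴ + 36x³ − 3x² − 25x − 28) ÷ lead(D) = 12x⁷ ÷ 3x = 4x⁶. Subtract (4x⁶)·D = 12x⁷ + 16x⁶. Remainder: 24x⁶ + 23x⁵ + 15x⁴ + 36x³ − 3x² − 25x − 28.
Step 3: lead(24x⁶ + 23x⁵ + 15x⁴ + 36x³ − 3x² − 25x − 28) ÷ lead(D) = 24x⁶ ÷ 3x = 8x⁵. Subtract (8x⁵)·D = 24x⁶ + 32x⁵. Remainder: −9x⁵ + 15x⁴ + 36x³ − 3x² − 25x − 28.
Step 4: lead(−9x⁵ + 15x⁴ + 36x³ − 3x² − 25x − 28) ÷ lead(D) = −9x⁵ ÷ 3x = −3x⁴. Subtract (−3x⁴)·D = −9x⁵ − 12x⁴. Remainder: 27x⁴ + 36x³ − 3x² − 25x − 28.
Step 5: lead(27x⁴ + 36x³ − 3x² − 25x − 28) ÷ lead(D) = 27x⁴ ÷ 3x = 9x³. Subtract (9x³)·D = 27x⁴ + 36x³. Remainder: −3x² − 25x − 28.
Step 6: lead(−3x² − 25x − 28) ÷ lead(D) = −3x² ÷ 3x = −x. Subtract (−x)·D = −3x² − 4x. Remainder: −21x − 28.
Step 7: lead(−21x − 28) ÷ lead(D) = −21x ÷ 3x = −7. Subtract (−7)·D = −21x − 28. Remainder: 0.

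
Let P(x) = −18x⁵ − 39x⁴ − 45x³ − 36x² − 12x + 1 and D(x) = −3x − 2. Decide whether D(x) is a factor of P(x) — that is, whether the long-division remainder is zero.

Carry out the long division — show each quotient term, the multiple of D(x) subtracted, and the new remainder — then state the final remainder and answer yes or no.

Step 1: lead(−18x⁵ − 39x⁴ − 45x³ − 36x² − 12x + 1) ÷ lead(D) = −18x⁵ ÷ −3x = 6x⁴. Subtract (6x⁴)·D = −18x⁵ − 12x⁴. Remainder: −27x⁴ − 45x³ − 36x² − 12x + 1.
Step 2: lead(−27x⁴ − 45x³ − 36x² − 12x + 1) ÷ lead(D) = −27x⁴ ÷ −3x = 9x³. Subtract (9x³)·D = −27x⁴ − 18x³. Remainder: −27x³ − 36x² − 12x + 1.
Step 3: lead(−27x³ − 36x² − 12x + 1) ÷ lead(D) = −27x³ ÷ −3x = 9x². Subtract (9x²)·D = −27x³ − 18x². Remainder: −18x² − 12x + 1.
Step 4: lead(−18x² − 12x + 1) ÷ lead(D) = −18x² ÷ −3x = 6x. Subtract (6x)·D = −18x² − 12x. Remainder: 1.

R(x) = 1, so D(x) is not a factor of P(x). no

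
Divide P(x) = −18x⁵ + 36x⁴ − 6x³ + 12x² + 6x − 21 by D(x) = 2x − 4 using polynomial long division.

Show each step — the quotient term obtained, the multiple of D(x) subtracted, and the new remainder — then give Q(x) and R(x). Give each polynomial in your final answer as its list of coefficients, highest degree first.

Step 1: lead(−18x⁵ + 36x⁴ − 6x³ + 12x² + 6x − 21) ÷ lead(D) = −18x⁵ ÷ 2x = −9x⁴. Subtract (−9x⁴)·D = −18x⁵ + 36x⁴. Remainder: −6x³ + 12x² + 6x − 21.
Step 2: lead(−6x³ + 12x² + 6x − 21) ÷ lead(D) = −6x³ ÷ 2x = −3x². Subtract (−3x²)·D = −6x³ + 12x². Remainder: 6x − 21.
Step 3: lead(6x − 21) ÷ lead(D) = 6x ÷ 2x = 3. Subtract (3)·D = 6x − 12. Remainder: −9.

Q = [-9, 0, -3, 0, 3]; R = [-9]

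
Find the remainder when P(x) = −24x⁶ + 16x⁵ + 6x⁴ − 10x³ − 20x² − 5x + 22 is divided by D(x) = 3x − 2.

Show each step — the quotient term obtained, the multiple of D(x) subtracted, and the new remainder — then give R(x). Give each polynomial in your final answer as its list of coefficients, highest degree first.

R = [8]

Step 1: lead(−24x⁶ + 16x⁵ + 6x⁴ − 10x³ − 20x² − 5x + 22) ÷ lead(D) = −24x⁶ ÷ 3x = −8x⁵. Subtract (−8x⁵)·D = −24x⁶ + 16x⁵. Remainder: 6x⁴ − 10x³ − 20x² − 5x + 22.
Step 2: lead(6x⁴ − 10x³ − 20x² − 5x + 22) ÷ lead(D) = 6x⁴ ÷ 3x = 2x³. Subtract (2x³)·D = 6x⁴ − 4x³. Remainder: −6x³ − 20x² − 5x + 22.
Step 3: lead(−6x³ − 20x² − 5x + 22) ÷ lead(D) = −6x³ ÷ 3x = −2x². Subtract (−2x²)·D = −6x³ + 4x². Remainder: −24x² − 5x + 22.
Step 4: lead(−24x² − 5x + 22) ÷ lead(D) = −24x² ÷ 3x = −8x. Subtract (−8x)·D = −24x² + 16x. Remainder: −21x + 22.
Step 5: lead(−21x + 22) ÷ lead(D) = −21x ÷ 3x = −7. Subtract (−7)·D = −21x + 14. Remainder: 8.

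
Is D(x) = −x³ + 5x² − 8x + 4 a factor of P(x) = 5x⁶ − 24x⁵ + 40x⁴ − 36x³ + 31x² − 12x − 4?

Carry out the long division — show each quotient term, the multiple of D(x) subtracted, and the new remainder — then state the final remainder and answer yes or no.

Step 1: lead(5x⁶ − 24x⁵ + 40x⁴ − 36x³ + 31x² − 12x − 4) ÷ lead(D) = 5x⁶ ÷ −x³ = −5x³. Subtract (−5x³)·D = 5x⁶ − 25x⁵ + 40x⁴ − 20x³. Remainder: x⁵ − 16x³ + 31x² − 12x − 4.
Step 2: lead(x⁵ − 16x³ + 31x² − 12x − 4) ÷ lead(D) = x⁵ ÷ −x³ = −x². Subtract (−x²)·D = x⁵ − 5x⁴ + 8x³ − 4x². Remainder: 5x⁴ − 24x³ + 35x² − 12x − 4.
Step 3: lead(5x⁴ − 24x³ + 35x² − 12x − 4) ÷ lead(D) = 5x⁴ ÷ −x³ = −5x. Subtract (−5x)·D = 5x⁴ − 25x³ + 40x² − 20x. Remainder: x³ − 5x² + 8x − 4.
Step 4: lead(x³ − 5x² + 8x − 4) ÷ lead(D) = x³ ÷ −x³ = −1. Subtract (−1)·D = x³ − 5x² + 8x − 4. Remainder: 0.

R(x) = 0, so D(x) is a factor of P(x). yes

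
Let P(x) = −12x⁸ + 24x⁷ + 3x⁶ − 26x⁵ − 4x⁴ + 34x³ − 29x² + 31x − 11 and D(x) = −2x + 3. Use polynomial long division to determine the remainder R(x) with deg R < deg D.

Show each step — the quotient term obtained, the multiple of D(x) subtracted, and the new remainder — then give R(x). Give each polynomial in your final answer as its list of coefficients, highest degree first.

R = [4]

Step 1: lead(−12x⁸ + 24x⁷ + 3x⁶ − 26x⁵ − 4x⁴ + 34x³ − 29x² + 31x − 11) ÷ lead(D) = −12x⁸ ÷ −2x = 6x⁷. Subtract (6x⁷)·D = −12x⁸ + 18x⁷. Remainder: 6x⁷ + 3x⁶ − 26x⁵ − 4x⁴ + 34x³ − 29x² + 31x − 11.
Step 2: lead(6x⁷ + 3x⁶ − 26x⁵ − 4x⁴ + 34x³ − 29x² + 31x − 11) ÷ lead(D) = 6x⁷ ÷ −2x = −3x⁶. Subtract (−3x⁶)·D = 6x⁷ − 9x⁶. Remainder: 12x⁶ − 26x⁵ − 4x⁴ + 34x³ − 29x² + 31x − 11.
Step 3: lead(12x⁶ − 26x⁵ − 4x⁴ + 34x³ − 29x² + 31x − 11) ÷ lead(D) = 12x⁶ ÷ −2x = −6x⁵. Subtract (−6x⁵)·D = 12x⁶ − 18x⁵. Remainder: −8x⁵ − 4x⁴ + 34x³ − 29x² + 31x − 11.
Step 4: lead(−8x⁵ − 4x⁴ + 34x³ − 29x² + 31x − 11) ÷ lead(D) = −8x⁵ ÷ −2x = 4x⁴. Subtract (4x⁴)·D = −8x⁵ + 12x⁴. Remainder: −16x⁴ + 34x³ − 29x² + 31x − 11.
Step 5: lead(−16x⁴ + 34x³ − 29x² + 31x − 11) ÷ lead(D) = −16x⁴ ÷ −2x = 8x³. Subtract (8x³)·D = −16x⁴ + 24x³. Remainder: 10x³ − 29x² + 31x − 11.
Step 6: lead(10x³ − 29x² + 31x − 11) ÷ lead(D) = 10x³ ÷ −2x = −5x². Subtract (−5x²)·D = 10x³ − 15x². Remainder: −14x² + 31x − 11.
Step 7: lead(−14x² + 31x − 11) ÷ lead(D) = −14x² ÷ −2x = 7x. Subtract (7x)·D = −14x² + 21x. Remainder: 10x − 11.
Step 8: lead(10x − 11) ÷ lead(D) = 10x ÷ −2x = −5. Subtract (−5)·D = 10x − 15. Remainder: 4.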